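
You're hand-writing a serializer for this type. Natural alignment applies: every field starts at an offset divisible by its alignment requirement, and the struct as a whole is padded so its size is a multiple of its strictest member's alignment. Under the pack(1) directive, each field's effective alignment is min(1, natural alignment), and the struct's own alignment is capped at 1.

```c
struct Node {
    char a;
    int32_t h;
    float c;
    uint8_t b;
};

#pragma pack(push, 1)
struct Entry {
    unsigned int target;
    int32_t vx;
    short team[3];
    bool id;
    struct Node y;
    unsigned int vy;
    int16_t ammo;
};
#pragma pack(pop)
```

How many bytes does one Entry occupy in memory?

37

Node: a at 0 (size 1, align 1) → ends 1; pad 3 to align 4 for h; h at 4 (size 4, align 4) → ends 8; c at 8 (size 4, align 4) → ends 12; b at 12 (size 1, align 1) → ends 13; tail pad 3 to reach multiple of 4; total 16 bytes, alignment 4
target at 0 (size 4, align 1) → ends 4
vx at 4 (size 4, align 1) → ends 8
team at 8 (size 6, align 1) → ends 14
id at 14 (size 1, align 1) → ends 15
y at 15 (size 16, align 1) → ends 31
vy at 31 (size 4, align 1) → ends 35
ammo at 35 (size 2, align 1) → ends 37
total 37 bytes, alignment 1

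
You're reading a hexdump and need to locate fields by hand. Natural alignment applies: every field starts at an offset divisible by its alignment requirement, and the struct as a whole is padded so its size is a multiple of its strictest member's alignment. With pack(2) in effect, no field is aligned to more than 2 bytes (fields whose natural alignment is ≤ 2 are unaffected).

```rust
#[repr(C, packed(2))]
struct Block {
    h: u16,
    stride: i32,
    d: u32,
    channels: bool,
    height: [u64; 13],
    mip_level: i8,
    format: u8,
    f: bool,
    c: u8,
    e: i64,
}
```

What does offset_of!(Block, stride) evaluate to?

2

0..2  h  (2B, 2-aligned)
2..6  stride  (4B, 2-aligned)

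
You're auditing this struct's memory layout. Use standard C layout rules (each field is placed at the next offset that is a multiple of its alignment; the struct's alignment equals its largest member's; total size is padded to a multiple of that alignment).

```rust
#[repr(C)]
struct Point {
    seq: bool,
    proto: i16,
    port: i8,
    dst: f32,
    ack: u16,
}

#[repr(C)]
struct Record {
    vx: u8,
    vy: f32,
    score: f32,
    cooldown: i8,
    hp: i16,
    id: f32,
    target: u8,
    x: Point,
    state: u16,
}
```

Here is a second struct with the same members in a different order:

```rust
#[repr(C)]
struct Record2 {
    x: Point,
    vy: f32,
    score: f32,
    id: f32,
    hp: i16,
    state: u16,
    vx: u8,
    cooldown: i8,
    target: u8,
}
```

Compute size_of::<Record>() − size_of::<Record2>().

8

Point: @0: seq [1B, align 1] → 1; +1 pad (align 2); @2: proto [2B, align 2] → 4; @4: port [1B, align 1] → 5; +3 pad (align 4); @8: dst [4B, align 4] → 12; @12: ack [2B, align 2] → 14; +2 tail pad (align 4); size 16, align 4
@0: vx [1B, align 1] → 1
+3 pad (align 4)
@4: vy [4B, align 4] → 8
@8: score [4B, align 4] → 12
@12: cooldown [1B, align 1] → 13
+1 pad (align 2)
@14: hp [2B, align 2] → 16
@16: id [4B, align 4] → 20
@20: target [1B, align 1] → 21
+3 pad (align 4)
@24: x [16B, align 4] → 40
@40: state [2B, align 2] → 42
+2 tail pad (align 4)
size 44, align 4
— Record2 —
@0: x [16B, align 4] → 16
@16: vy [4B, align 4] → 20
@20: score [4B, align 4] → 24
@24: id [4B, align 4] → 28
@28: hp [2B, align 2] → 30
@30: state [2B, align 2] → 32
@32: vx [1B, align 1] → 33
@33: cooldown [1B, align 1] → 34
@34: target [1B, align 1] → 35
+1 tail pad (align 4)
size 36, align 4
44 − 36 = 8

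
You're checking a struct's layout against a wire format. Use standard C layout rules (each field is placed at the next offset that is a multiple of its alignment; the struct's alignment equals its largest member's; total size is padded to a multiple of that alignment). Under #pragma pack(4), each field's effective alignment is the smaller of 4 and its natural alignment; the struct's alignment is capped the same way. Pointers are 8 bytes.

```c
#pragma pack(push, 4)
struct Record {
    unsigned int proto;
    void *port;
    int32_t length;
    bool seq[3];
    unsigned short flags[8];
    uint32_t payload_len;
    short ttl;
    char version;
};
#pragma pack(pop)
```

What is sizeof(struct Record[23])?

1012

@0: proto [4B, align 4] → 4
@4: port [8B, align 4] → 12
@12: length [4B, align 4] → 16
@16: seq [3B, align 1] → 19
+1 pad (align 2)
@20: flags [16B, align 2] → 36
@36: payload_len [4B, align 4] → 40
@40: ttl [2B, align 2] → 42
@42: version [1B, align 1] → 43
+1 tail pad (align 4)
size 44, align 4
array of 23: 23 × 44 = 1012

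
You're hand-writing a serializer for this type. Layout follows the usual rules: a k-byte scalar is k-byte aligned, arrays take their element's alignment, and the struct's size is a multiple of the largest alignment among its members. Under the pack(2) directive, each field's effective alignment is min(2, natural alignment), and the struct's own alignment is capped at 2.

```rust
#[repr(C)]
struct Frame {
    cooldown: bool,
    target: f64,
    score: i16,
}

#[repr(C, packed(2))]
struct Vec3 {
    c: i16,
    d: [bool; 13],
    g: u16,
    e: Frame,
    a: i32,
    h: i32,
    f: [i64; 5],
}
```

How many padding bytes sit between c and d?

0

Frame: 0..1  cooldown  (1B, 1-aligned); 1..8  -- padding (7B); 8..16  target  (8B, 8-aligned); 16..18  score  (2B, 2-aligned); 18..24  -- tail padding (6B); sizeof = 24, alignof = 8
0..2  c  (2B, 2-aligned)
2..15  d  (13B, 1-aligned)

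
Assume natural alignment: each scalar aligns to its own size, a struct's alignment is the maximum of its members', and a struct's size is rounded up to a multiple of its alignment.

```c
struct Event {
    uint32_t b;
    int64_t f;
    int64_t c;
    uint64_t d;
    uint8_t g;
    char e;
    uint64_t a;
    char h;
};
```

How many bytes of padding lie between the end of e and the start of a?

b at 0 (size 4, align 4) → ends 4
pad 4 to align 8 for f
f at 8 (size 8, align 8) → ends 16
c at 16 (size 8, align 8) → ends 24
d at 24 (size 8, align 8) → ends 32
g at 32 (size 1, align 1) → ends 33
e at 33 (size 1, align 1) → ends 34
pad 6 to align 8 for a
a at 40 (size 8, align 8) → ends 48

6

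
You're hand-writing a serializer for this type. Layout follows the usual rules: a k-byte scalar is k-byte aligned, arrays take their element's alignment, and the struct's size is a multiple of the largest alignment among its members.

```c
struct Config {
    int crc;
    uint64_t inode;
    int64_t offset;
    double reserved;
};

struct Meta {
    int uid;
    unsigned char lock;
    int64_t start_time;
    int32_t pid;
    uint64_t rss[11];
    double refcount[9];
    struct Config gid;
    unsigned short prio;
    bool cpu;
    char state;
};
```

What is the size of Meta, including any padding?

224 bytes

Config: 0..4  crc  (4B, 4-aligned); 4..8  -- padding (4B); 8..16  inode  (8B, 8-aligned); 16..24  offset  (8B, 8-aligned); 24..32  reserved  (8B, 8-aligned); sizeof = 32, alignof = 8
0..4  uid  (4B, 4-aligned)
4..5  lock  (1B, 1-aligned)
5..8  -- padding (3B)
8..16  start_time  (8B, 8-aligned)
16..20  pid  (4B, 4-aligned)
20..24  -- padding (4B)
24..112  rss  (88B, 8-aligned)
112..184  refcount  (72B, 8-aligned)
184..216  gid  (32B, 8-aligned)
216..218  prio  (2B, 2-aligned)
218..219  cpu  (1B, 1-aligned)
219..220  state  (1B, 1-aligned)
220..224  -- tail padding (4B)
sizeof = 224, alignof = 8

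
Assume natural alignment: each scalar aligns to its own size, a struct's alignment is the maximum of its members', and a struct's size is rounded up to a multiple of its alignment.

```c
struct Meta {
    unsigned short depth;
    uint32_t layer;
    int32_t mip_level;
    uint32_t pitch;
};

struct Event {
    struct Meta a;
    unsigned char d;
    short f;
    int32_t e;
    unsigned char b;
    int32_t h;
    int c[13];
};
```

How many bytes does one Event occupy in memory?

84

Meta: depth at 0 (size 2, align 2) → ends 2; pad 2 to align 4 for layer; layer at 4 (size 4, align 4) → ends 8; mip_level at 8 (size 4, align 4) → ends 12; pitch at 12 (size 4, align 4) → ends 16; total 16 bytes, alignment 4
a at 0 (size 16, align 4) → ends 16
d at 16 (size 1, align 1) → ends 17
pad 1 to align 2 for f
f at 18 (size 2, align 2) → ends 20
e at 20 (size 4, align 4) → ends 24
b at 24 (size 1, align 1) → ends 25
pad 3 to align 4 for h
h at 28 (size 4, align 4) → ends 32
c at 32 (size 52, align 4) → ends 84
total 84 bytes, alignment 4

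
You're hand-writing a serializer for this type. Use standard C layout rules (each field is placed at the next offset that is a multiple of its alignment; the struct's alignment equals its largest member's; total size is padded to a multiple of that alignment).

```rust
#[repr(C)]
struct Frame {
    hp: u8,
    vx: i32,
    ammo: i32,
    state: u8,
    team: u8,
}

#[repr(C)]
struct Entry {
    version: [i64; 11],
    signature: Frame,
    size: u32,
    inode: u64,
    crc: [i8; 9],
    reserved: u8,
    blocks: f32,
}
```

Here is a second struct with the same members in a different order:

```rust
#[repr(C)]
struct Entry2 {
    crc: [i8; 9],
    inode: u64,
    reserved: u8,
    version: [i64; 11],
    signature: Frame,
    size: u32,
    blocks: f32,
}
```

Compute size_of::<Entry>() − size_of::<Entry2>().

Frame: @0: hp [1B, align 1] → 1; +3 pad (align 4); @4: vx [4B, align 4] → 8; @8: ammo [4B, align 4] → 12; @12: state [1B, align 1] → 13; @13: team [1B, align 1] → 14; +2 tail pad (align 4); size 16, align 4
@0: version [88B, align 8] → 88
@88: signature [16B, align 4] → 104
@104: size [4B, align 4] → 108
+4 pad (align 8)
@112: inode [8B, align 8] → 120
@120: crc [9B, align 1] → 129
@129: reserved [1B, align 1] → 130
+2 pad (align 4)
@132: blocks [4B, align 4] → 136
size 136, align 8
— Entry2 —
@0: crc [9B, align 1] → 9
+7 pad (align 8)
@16: inode [8B, align 8] → 24
@24: reserved [1B, align 1] → 25
+7 pad (align 8)
@32: version [88B, align 8] → 120
@120: signature [16B, align 4] → 136
@136: size [4B, align 4] → 140
@140: blocks [4B, align 4] → 144
size 144, align 8
136 − 144 = -8

-8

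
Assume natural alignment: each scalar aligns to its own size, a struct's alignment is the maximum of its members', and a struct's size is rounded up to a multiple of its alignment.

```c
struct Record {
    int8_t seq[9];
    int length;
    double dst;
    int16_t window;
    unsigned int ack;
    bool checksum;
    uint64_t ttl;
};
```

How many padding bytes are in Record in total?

12

0..9  seq  (9B, 1-aligned)
9..12  -- padding (3B)
12..16  length  (4B, 4-aligned)
16..24  dst  (8B, 8-aligned)
24..26  window  (2B, 2-aligned)
26..28  -- padding (2B)
28..32  ack  (4B, 4-aligned)
32..33  checksum  (1B, 1-aligned)
33..40  -- padding (7B)
40..48  ttl  (8B, 8-aligned)
sizeof = 48, alignof = 8
data bytes 36, size 48 → padding 12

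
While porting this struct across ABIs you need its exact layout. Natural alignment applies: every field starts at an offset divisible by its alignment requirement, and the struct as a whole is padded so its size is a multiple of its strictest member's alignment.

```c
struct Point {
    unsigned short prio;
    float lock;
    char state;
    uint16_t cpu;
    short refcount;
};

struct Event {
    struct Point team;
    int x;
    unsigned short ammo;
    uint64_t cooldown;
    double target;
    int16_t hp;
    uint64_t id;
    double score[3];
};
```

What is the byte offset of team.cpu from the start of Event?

Point: 0..2  prio  (2B, 2-aligned); 2..4  -- padding (2B); 4..8  lock  (4B, 4-aligned); 8..9  state  (1B, 1-aligned); 9..10  -- padding (1B); 10..12  cpu  (2B, 2-aligned); 12..14  refcount  (2B, 2-aligned); 14..16  -- tail padding (2B); sizeof = 16, alignof = 4
0..16  team  (16B, 4-aligned)
within Point: cpu at 10
0 + 10 = 10

10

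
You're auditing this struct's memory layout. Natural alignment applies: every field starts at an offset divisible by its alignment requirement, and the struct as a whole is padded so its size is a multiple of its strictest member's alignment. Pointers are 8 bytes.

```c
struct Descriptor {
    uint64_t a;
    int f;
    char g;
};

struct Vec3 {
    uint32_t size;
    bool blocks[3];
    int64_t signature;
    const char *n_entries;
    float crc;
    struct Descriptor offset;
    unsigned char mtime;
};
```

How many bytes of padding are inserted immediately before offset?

Descriptor: a at 0 (size 8, align 8) → ends 8; f at 8 (size 4, align 4) → ends 12; g at 12 (size 1, align 1) → ends 13; tail pad 3 to reach multiple of 8; total 16 bytes, alignment 8
size at 0 (size 4, align 4) → ends 4
blocks at 4 (size 3, align 1) → ends 7
pad 1 to align 8 for signature
signature at 8 (size 8, align 8) → ends 16
n_entries at 16 (size 8, align 8) → ends 24
crc at 24 (size 4, align 4) → ends 28
pad 4 to align 8 for offset
offset at 32 (size 16, align 8) → ends 48

4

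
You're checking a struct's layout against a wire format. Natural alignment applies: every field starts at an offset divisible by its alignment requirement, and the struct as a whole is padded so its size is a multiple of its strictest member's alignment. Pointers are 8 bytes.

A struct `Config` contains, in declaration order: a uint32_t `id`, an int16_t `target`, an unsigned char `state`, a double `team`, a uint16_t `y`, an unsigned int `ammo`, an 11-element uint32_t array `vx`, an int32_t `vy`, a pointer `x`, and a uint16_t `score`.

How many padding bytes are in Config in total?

9

id at 0 (size 4, align 4) → ends 4
target at 4 (size 2, align 2) → ends 6
state at 6 (size 1, align 1) → ends 7
pad 1 to align 8 for team
team at 8 (size 8, align 8) → ends 16
y at 16 (size 2, align 2) → ends 18
pad 2 to align 4 for ammo
ammo at 20 (size 4, align 4) → ends 24
vx at 24 (size 44, align 4) → ends 68
vy at 68 (size 4, align 4) → ends 72
x at 72 (size 8, align 8) → ends 80
score at 80 (size 2, align 2) → ends 82
tail pad 6 to reach multiple of 8
total 88 bytes, alignment 8
data bytes 79, size 88 → padding 9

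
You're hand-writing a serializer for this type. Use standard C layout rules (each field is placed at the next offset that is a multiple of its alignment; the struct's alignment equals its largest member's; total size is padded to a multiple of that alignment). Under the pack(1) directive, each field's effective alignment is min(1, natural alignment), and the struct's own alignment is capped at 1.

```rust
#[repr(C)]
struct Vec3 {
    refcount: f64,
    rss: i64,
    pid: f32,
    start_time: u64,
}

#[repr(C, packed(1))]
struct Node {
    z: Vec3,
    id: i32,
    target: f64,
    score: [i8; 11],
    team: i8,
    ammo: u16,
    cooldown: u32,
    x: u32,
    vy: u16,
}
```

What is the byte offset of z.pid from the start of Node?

Vec3: 0..8  refcount  (8B, 8-aligned); 8..16  rss  (8B, 8-aligned); 16..20  pid  (4B, 4-aligned); 20..24  -- padding (4B); 24..32  start_time  (8B, 8-aligned); sizeof = 32, alignof = 8
0..32  z  (32B, 1-aligned)
within Vec3: pid at 16
0 + 16 = 16

16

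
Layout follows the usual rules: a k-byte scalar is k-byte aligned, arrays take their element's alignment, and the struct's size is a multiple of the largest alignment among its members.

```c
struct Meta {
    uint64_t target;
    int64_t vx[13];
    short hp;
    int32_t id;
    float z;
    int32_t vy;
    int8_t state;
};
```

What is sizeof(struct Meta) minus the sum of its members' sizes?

9

0..8  target  (8B, 8-aligned)
8..112  vx  (104B, 8-aligned)
112..114  hp  (2B, 2-aligned)
114..116  -- padding (2B)
116..120  id  (4B, 4-aligned)
120..124  z  (4B, 4-aligned)
124..128  vy  (4B, 4-aligned)
128..129  state  (1B, 1-aligned)
129..136  -- tail padding (7B)
sizeof = 136, alignof = 8
data bytes 127, size 136 → padding 9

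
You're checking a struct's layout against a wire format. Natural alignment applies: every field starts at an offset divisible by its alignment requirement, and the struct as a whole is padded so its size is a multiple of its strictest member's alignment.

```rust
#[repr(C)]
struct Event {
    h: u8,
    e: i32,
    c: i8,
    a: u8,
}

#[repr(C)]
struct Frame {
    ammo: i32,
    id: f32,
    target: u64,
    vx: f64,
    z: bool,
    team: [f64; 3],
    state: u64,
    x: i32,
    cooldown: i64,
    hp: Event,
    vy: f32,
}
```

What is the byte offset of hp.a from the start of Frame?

89

Event: h at 0 (size 1, align 1) → ends 1; pad 3 to align 4 for e; e at 4 (size 4, align 4) → ends 8; c at 8 (size 1, align 1) → ends 9; a at 9 (size 1, align 1) → ends 10; tail pad 2 to reach multiple of 4; total 12 bytes, alignment 4
ammo at 0 (size 4, align 4) → ends 4
id at 4 (size 4, align 4) → ends 8
target at 8 (size 8, align 8) → ends 16
vx at 16 (size 8, align 8) → ends 24
z at 24 (size 1, align 1) → ends 25
pad 7 to align 8 for team
team at 32 (size 24, align 8) → ends 56
state at 56 (size 8, align 8) → ends 64
x at 64 (size 4, align 4) → ends 68
pad 4 to align 8 for cooldown
cooldown at 72 (size 8, align 8) → ends 80
hp at 80 (size 12, align 4) → ends 92
within Event: a at 9
80 + 9 = 89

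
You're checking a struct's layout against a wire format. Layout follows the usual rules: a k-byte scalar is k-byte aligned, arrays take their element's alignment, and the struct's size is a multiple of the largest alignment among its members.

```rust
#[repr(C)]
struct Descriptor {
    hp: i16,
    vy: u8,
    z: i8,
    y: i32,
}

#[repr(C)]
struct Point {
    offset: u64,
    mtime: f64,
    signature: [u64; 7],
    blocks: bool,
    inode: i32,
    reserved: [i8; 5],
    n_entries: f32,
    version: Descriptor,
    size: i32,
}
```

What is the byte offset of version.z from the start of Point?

Descriptor: @0: hp [2B, align 2] → 2; @2: vy [1B, align 1] → 3; @3: z [1B, align 1] → 4; @4: y [4B, align 4] → 8; size 8, align 4
@0: offset [8B, align 8] → 8
@8: mtime [8B, align 8] → 16
@16: signature [56B, align 8] → 72
@72: blocks [1B, align 1] → 73
+3 pad (align 4)
@76: inode [4B, align 4] → 80
@80: reserved [5B, align 1] → 85
+3 pad (align 4)
@88: n_entries [4B, align 4] → 92
@92: version [8B, align 4] → 100
within Descriptor: z at 3
92 + 3 = 95

95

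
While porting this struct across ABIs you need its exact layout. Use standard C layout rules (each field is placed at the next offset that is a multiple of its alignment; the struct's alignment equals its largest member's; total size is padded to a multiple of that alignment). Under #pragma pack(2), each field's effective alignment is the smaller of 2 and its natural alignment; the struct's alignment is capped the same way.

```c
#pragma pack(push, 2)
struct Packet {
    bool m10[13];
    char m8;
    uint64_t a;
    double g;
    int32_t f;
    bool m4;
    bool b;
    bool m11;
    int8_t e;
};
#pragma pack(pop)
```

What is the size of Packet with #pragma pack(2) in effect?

@0: m10 [13B, align 1] → 13
@13: m8 [1B, align 1] → 14
@14: a [8B, align 2] → 22
@22: g [8B, align 2] → 30
@30: f [4B, align 2] → 34
@34: m4 [1B, align 1] → 35
@35: b [1B, align 1] → 36
@36: m11 [1B, align 1] → 37
@37: e [1B, align 1] → 38
size 38, align 2

38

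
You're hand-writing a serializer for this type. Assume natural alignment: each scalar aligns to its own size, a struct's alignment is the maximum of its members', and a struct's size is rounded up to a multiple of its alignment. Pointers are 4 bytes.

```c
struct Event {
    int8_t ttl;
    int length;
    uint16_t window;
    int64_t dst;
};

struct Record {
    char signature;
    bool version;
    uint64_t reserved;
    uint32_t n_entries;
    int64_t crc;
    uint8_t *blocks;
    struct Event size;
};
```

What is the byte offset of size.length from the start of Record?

Event: 0..1  ttl  (1B, 1-aligned); 1..4  -- padding (3B); 4..8  length  (4B, 4-aligned); 8..10  window  (2B, 2-aligned); 10..16  -- padding (6B); 16..24  dst  (8B, 8-aligned); sizeof = 24, alignof = 8
0..1  signature  (1B, 1-aligned)
1..2  version  (1B, 1-aligned)
2..8  -- padding (6B)
8..16  reserved  (8B, 8-aligned)
16..20  n_entries  (4B, 4-aligned)
20..24  -- padding (4B)
24..32  crc  (8B, 8-aligned)
32..36  blocks  (4B, 4-aligned)
36..40  -- padding (4B)
40..64  size  (24B, 8-aligned)
within Event: length at 4
40 + 4 = 44

44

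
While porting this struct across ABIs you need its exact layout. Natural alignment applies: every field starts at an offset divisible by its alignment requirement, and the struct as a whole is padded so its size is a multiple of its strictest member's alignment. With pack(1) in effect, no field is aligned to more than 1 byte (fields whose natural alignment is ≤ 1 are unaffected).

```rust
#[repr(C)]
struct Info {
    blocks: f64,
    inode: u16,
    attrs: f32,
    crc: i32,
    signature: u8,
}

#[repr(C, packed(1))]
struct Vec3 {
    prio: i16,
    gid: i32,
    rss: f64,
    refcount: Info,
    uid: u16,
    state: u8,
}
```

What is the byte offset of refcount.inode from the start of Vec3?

22

Info: blocks at 0 (size 8, align 8) → ends 8; inode at 8 (size 2, align 2) → ends 10; pad 2 to align 4 for attrs; attrs at 12 (size 4, align 4) → ends 16; crc at 16 (size 4, align 4) → ends 20; signature at 20 (size 1, align 1) → ends 21; tail pad 3 to reach multiple of 8; total 24 bytes, alignment 8
prio at 0 (size 2, align 1) → ends 2
gid at 2 (size 4, align 1) → ends 6
rss at 6 (size 8, align 1) → ends 14
refcount at 14 (size 24, align 1) → ends 38
within Info: inode at 8
14 + 8 = 22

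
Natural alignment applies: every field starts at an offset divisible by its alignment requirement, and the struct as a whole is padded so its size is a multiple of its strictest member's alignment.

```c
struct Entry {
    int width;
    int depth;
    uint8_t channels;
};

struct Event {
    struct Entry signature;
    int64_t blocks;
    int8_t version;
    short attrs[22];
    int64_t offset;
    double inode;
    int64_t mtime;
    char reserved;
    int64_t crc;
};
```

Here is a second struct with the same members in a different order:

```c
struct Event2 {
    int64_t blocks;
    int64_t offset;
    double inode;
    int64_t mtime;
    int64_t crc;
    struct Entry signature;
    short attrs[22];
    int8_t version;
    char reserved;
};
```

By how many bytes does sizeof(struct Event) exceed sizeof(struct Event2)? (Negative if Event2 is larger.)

Entry: width at 0 (size 4, align 4) → ends 4; depth at 4 (size 4, align 4) → ends 8; channels at 8 (size 1, align 1) → ends 9; tail pad 3 to reach multiple of 4; total 12 bytes, alignment 4
signature at 0 (size 12, align 4) → ends 12
pad 4 to align 8 for blocks
blocks at 16 (size 8, align 8) → ends 24
version at 24 (size 1, align 1) → ends 25
pad 1 to align 2 for attrs
attrs at 26 (size 44, align 2) → ends 70
pad 2 to align 8 for offset
offset at 72 (size 8, align 8) → ends 80
inode at 80 (size 8, align 8) → ends 88
mtime at 88 (size 8, align 8) → ends 96
reserved at 96 (size 1, align 1) → ends 97
pad 7 to align 8 for crc
crc at 104 (size 8, align 8) → ends 112
total 112 bytes, alignment 8
— Event2 —
blocks at 0 (size 8, align 8) → ends 8
offset at 8 (size 8, align 8) → ends 16
inode at 16 (size 8, align 8) → ends 24
mtime at 24 (size 8, align 8) → ends 32
crc at 32 (size 8, align 8) → ends 40
signature at 40 (size 12, align 4) → ends 52
attrs at 52 (size 44, align 2) → ends 96
version at 96 (size 1, align 1) → ends 97
reserved at 97 (size 1, align 1) → ends 98
tail pad 6 to reach multiple of 8
total 104 bytes, alignment 8
112 − 104 = 8

8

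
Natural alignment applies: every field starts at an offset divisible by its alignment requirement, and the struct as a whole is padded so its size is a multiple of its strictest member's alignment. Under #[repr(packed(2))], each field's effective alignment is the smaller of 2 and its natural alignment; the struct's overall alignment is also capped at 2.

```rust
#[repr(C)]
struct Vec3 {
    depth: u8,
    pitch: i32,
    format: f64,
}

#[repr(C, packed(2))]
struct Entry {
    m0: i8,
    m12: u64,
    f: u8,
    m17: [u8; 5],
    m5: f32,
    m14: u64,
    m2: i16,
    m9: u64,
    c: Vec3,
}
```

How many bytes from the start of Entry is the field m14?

20

Vec3: depth at 0 (size 1, align 1) → ends 1; pad 3 to align 4 for pitch; pitch at 4 (size 4, align 4) → ends 8; format at 8 (size 8, align 8) → ends 16; total 16 bytes, alignment 8
m0 at 0 (size 1, align 1) → ends 1
pad 1 to align 2 for m12
m12 at 2 (size 8, align 2) → ends 10
f at 10 (size 1, align 1) → ends 11
m17 at 11 (size 5, align 1) → ends 16
m5 at 16 (size 4, align 2) → ends 20
m14 at 20 (size 8, align 2) → ends 28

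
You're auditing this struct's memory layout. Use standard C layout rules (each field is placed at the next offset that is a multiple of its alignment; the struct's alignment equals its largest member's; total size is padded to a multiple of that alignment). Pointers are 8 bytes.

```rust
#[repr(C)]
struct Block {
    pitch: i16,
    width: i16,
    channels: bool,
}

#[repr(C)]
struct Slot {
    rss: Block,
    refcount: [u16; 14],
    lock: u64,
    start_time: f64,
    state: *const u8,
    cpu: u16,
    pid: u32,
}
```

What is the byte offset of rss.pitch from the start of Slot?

Block: pitch at 0 (size 2, align 2) → ends 2; width at 2 (size 2, align 2) → ends 4; channels at 4 (size 1, align 1) → ends 5; tail pad 1 to reach multiple of 2; total 6 bytes, alignment 2
rss at 0 (size 6, align 2) → ends 6
within Block: pitch at 0
0 + 0 = 0

0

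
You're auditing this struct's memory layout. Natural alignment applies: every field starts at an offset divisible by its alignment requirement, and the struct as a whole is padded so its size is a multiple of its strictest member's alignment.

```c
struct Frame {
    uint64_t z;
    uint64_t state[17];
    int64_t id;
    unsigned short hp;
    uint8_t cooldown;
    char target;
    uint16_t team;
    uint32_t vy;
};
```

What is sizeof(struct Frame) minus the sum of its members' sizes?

6

0..8  z  (8B, 8-aligned)
8..144  state  (136B, 8-aligned)
144..152  id  (8B, 8-aligned)
152..154  hp  (2B, 2-aligned)
154..155  cooldown  (1B, 1-aligned)
155..156  target  (1B, 1-aligned)
156..158  team  (2B, 2-aligned)
158..160  -- padding (2B)
160..164  vy  (4B, 4-aligned)
164..168  -- tail padding (4B)
sizeof = 168, alignof = 8
data bytes 162, size 168 → padding 6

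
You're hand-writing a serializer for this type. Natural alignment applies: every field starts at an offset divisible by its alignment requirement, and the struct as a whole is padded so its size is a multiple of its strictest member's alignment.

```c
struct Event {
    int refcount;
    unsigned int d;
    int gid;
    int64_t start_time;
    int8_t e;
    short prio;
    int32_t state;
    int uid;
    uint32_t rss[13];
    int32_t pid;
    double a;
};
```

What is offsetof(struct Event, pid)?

88

0..4  refcount  (4B, 4-aligned)
4..8  d  (4B, 4-aligned)
8..12  gid  (4B, 4-aligned)
12..16  -- padding (4B)
16..24  start_time  (8B, 8-aligned)
24..25  e  (1B, 1-aligned)
25..26  -- padding (1B)
26..28  prio  (2B, 2-aligned)
28..32  state  (4B, 4-aligned)
32..36  uid  (4B, 4-aligned)
36..88  rss  (52B, 4-aligned)
88..92  pid  (4B, 4-aligned)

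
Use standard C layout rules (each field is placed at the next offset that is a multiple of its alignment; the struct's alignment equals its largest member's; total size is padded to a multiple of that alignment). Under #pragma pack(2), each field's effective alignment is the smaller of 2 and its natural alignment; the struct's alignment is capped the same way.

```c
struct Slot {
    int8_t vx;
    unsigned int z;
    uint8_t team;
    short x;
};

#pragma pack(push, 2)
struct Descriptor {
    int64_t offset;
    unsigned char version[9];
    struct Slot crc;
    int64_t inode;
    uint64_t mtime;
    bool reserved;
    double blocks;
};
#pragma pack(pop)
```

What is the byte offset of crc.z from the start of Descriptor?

Slot: @0: vx [1B, align 1] → 1; +3 pad (align 4); @4: z [4B, align 4] → 8; @8: team [1B, align 1] → 9; +1 pad (align 2); @10: x [2B, align 2] → 12; size 12, align 4
@0: offset [8B, align 2] → 8
@8: version [9B, align 1] → 17
+1 pad (align 2)
@18: crc [12B, align 2] → 30
within Slot: z at 4
18 + 4 = 22

22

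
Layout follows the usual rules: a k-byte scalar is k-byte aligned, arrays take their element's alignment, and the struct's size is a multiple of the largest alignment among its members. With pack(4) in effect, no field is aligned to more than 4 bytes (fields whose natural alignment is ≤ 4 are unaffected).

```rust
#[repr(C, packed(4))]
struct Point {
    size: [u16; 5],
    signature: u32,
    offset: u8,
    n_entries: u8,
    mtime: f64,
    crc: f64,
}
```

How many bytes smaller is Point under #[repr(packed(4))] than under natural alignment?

natural layout:
  @0: size [10B, align 2] → 10
  +2 pad (align 4)
  @12: signature [4B, align 4] → 16
  @16: offset [1B, align 1] → 17
  @17: n_entries [1B, align 1] → 18
  +6 pad (align 8)
  @24: mtime [8B, align 8] → 32
  @32: crc [8B, align 8] → 40
  size 40, align 8
packed(4) layout:
  @0: size [10B, align 2] → 10
  +2 pad (align 4)
  @12: signature [4B, align 4] → 16
  @16: offset [1B, align 1] → 17
  @17: n_entries [1B, align 1] → 18
  +2 pad (align 4)
  @20: mtime [8B, align 4] → 28
  @28: crc [8B, align 4] → 36
  size 36, align 4
40 − 36 = 4

4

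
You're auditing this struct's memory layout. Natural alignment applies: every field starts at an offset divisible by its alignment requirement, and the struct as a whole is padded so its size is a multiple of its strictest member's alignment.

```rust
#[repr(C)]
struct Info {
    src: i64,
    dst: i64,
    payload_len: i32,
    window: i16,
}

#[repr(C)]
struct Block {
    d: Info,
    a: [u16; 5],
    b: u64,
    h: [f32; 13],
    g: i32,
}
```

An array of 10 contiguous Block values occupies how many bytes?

1040

Info: 0..8  src  (8B, 8-aligned); 8..16  dst  (8B, 8-aligned); 16..20  payload_len  (4B, 4-aligned); 20..22  window  (2B, 2-aligned); 22..24  -- tail padding (2B); sizeof = 24, alignof = 8
0..24  d  (24B, 8-aligned)
24..34  a  (10B, 2-aligned)
34..40  -- padding (6B)
40..48  b  (8B, 8-aligned)
48..100  h  (52B, 4-aligned)
100..104  g  (4B, 4-aligned)
sizeof = 104, alignof = 8
array of 10: 10 × 104 = 1040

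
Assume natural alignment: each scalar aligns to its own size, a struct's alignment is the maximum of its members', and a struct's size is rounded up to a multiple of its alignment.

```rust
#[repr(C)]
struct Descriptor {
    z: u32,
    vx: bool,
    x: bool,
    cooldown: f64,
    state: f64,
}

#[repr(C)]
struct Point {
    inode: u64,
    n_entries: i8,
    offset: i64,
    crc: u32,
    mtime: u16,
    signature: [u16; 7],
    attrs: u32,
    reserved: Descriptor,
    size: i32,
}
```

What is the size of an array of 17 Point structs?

Descriptor: @0: z [4B, align 4] → 4; @4: vx [1B, align 1] → 5; @5: x [1B, align 1] → 6; +2 pad (align 8); @8: cooldown [8B, align 8] → 16; @16: state [8B, align 8] → 24; size 24, align 8
@0: inode [8B, align 8] → 8
@8: n_entries [1B, align 1] → 9
+7 pad (align 8)
@16: offset [8B, align 8] → 24
@24: crc [4B, align 4] → 28
@28: mtime [2B, align 2] → 30
@30: signature [14B, align 2] → 44
@44: attrs [4B, align 4] → 48
@48: reserved [24B, align 8] → 72
@72: size [4B, align 4] → 76
+4 tail pad (align 8)
size 80, align 8
array of 17: 17 × 80 = 1360

1360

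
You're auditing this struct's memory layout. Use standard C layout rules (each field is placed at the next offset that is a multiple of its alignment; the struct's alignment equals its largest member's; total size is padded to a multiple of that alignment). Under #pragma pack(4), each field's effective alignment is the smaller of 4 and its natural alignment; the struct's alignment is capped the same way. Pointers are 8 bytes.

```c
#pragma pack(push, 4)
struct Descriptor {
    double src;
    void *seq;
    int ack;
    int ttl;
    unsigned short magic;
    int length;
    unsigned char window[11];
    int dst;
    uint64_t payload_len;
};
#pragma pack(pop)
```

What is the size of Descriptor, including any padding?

0..8  src  (8B, 4-aligned)
8..16  seq  (8B, 4-aligned)
16..20  ack  (4B, 4-aligned)
20..24  ttl  (4B, 4-aligned)
24..26  magic  (2B, 2-aligned)
26..28  -- padding (2B)
28..32  length  (4B, 4-aligned)
32..43  window  (11B, 1-aligned)
43..44  -- padding (1B)
44..48  dst  (4B, 4-aligned)
48..56  payload_len  (8B, 4-aligned)
sizeof = 56, alignof = 4

56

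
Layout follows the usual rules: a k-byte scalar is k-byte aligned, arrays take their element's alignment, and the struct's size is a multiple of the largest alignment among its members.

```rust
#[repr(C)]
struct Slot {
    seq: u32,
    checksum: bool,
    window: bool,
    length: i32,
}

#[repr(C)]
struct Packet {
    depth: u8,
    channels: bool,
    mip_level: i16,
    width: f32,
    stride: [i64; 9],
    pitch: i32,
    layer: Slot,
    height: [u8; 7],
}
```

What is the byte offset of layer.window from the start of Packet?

89

Slot: @0: seq [4B, align 4] → 4; @4: checksum [1B, align 1] → 5; @5: window [1B, align 1] → 6; +2 pad (align 4); @8: length [4B, align 4] → 12; size 12, align 4
@0: depth [1B, align 1] → 1
@1: channels [1B, align 1] → 2
@2: mip_level [2B, align 2] → 4
@4: width [4B, align 4] → 8
@8: stride [72B, align 8] → 80
@80: pitch [4B, align 4] → 84
@84: layer [12B, align 4] → 96
within Slot: window at 5
84 + 5 = 89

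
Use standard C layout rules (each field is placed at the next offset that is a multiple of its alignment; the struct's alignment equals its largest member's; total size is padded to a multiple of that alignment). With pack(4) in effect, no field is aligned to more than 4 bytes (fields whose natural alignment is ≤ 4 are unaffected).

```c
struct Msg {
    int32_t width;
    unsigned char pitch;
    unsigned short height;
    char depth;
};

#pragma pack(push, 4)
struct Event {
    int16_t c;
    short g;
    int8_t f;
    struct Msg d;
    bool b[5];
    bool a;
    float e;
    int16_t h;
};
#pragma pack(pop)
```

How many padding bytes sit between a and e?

Msg: @0: width [4B, align 4] → 4; @4: pitch [1B, align 1] → 5; +1 pad (align 2); @6: height [2B, align 2] → 8; @8: depth [1B, align 1] → 9; +3 tail pad (align 4); size 12, align 4
@0: c [2B, align 2] → 2
@2: g [2B, align 2] → 4
@4: f [1B, align 1] → 5
+3 pad (align 4)
@8: d [12B, align 4] → 20
@20: b [5B, align 1] → 25
@25: a [1B, align 1] → 26
+2 pad (align 4)
@28: e [4B, align 4] → 32

2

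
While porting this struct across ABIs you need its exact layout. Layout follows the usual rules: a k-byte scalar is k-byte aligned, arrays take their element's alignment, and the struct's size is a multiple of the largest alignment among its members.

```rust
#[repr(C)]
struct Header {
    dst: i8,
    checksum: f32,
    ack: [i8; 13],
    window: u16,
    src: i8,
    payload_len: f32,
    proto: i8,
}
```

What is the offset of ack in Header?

0..1  dst  (1B, 1-aligned)
1..4  -- padding (3B)
4..8  checksum  (4B, 4-aligned)
8..21  ack  (13B, 1-aligned)

8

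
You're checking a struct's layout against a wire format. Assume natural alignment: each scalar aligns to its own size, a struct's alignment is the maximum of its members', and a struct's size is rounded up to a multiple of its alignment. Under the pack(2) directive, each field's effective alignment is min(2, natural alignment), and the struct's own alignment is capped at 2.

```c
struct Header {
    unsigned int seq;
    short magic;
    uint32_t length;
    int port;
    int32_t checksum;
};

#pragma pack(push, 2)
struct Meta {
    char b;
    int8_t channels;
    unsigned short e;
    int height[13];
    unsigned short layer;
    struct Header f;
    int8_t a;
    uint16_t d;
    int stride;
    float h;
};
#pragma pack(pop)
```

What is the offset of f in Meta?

58

Header: @0: seq [4B, align 4] → 4; @4: magic [2B, align 2] → 6; +2 pad (align 4); @8: length [4B, align 4] → 12; @12: port [4B, align 4] → 16; @16: checksum [4B, align 4] → 20; size 20, align 4
@0: b [1B, align 1] → 1
@1: channels [1B, align 1] → 2
@2: e [2B, align 2] → 4
@4: height [52B, align 2] → 56
@56: layer [2B, align 2] → 58
@58: f [20B, align 2] → 78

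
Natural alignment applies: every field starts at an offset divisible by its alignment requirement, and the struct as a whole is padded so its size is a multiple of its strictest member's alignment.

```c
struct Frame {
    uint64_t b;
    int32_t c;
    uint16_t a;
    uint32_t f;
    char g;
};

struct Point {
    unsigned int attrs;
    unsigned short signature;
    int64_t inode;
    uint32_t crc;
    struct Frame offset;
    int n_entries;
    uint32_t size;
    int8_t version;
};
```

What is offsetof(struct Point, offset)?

24

Frame: b at 0 (size 8, align 8) → ends 8; c at 8 (size 4, align 4) → ends 12; a at 12 (size 2, align 2) → ends 14; pad 2 to align 4 for f; f at 16 (size 4, align 4) → ends 20; g at 20 (size 1, align 1) → ends 21; tail pad 3 to reach multiple of 8; total 24 bytes, alignment 8
attrs at 0 (size 4, align 4) → ends 4
signature at 4 (size 2, align 2) → ends 6
pad 2 to align 8 for inode
inode at 8 (size 8, align 8) → ends 16
crc at 16 (size 4, align 4) → ends 20
pad 4 to align 8 for offset
offset at 24 (size 24, align 8) → ends 48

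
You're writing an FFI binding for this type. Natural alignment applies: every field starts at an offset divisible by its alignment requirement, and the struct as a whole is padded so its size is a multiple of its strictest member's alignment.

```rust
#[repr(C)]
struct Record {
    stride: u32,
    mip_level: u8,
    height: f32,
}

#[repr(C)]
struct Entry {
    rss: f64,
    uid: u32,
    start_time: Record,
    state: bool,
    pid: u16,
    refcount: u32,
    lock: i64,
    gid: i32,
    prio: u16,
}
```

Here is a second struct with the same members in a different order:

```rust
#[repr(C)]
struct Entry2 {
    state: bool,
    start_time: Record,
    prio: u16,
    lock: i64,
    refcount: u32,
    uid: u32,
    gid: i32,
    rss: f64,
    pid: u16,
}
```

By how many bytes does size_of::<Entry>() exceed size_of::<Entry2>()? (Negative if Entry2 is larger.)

-16

Record: @0: stride [4B, align 4] → 4; @4: mip_level [1B, align 1] → 5; +3 pad (align 4); @8: height [4B, align 4] → 12; size 12, align 4
@0: rss [8B, align 8] → 8
@8: uid [4B, align 4] → 12
@12: start_time [12B, align 4] → 24
@24: state [1B, align 1] → 25
+1 pad (align 2)
@26: pid [2B, align 2] → 28
@28: refcount [4B, align 4] → 32
@32: lock [8B, align 8] → 40
@40: gid [4B, align 4] → 44
@44: prio [2B, align 2] → 46
+2 tail pad (align 8)
size 48, align 8
— Entry2 —
@0: state [1B, align 1] → 1
+3 pad (align 4)
@4: start_time [12B, align 4] → 16
@16: prio [2B, align 2] → 18
+6 pad (align 8)
@24: lock [8B, align 8] → 32
@32: refcount [4B, align 4] → 36
@36: uid [4B, align 4] → 40
@40: gid [4B, align 4] → 44
+4 pad (align 8)
@48: rss [8B, align 8] → 56
@56: pid [2B, align 2] → 58
+6 tail pad (align 8)
size 64, align 8
48 − 64 = -16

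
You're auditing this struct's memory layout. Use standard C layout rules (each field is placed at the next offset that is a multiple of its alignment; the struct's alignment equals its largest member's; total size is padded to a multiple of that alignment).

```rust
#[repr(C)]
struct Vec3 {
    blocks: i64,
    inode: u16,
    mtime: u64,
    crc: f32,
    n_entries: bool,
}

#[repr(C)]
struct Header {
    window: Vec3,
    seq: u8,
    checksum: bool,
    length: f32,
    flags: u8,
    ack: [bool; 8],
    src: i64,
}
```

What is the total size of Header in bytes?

64

Vec3: blocks at 0 (size 8, align 8) → ends 8; inode at 8 (size 2, align 2) → ends 10; pad 6 to align 8 for mtime; mtime at 16 (size 8, align 8) → ends 24; crc at 24 (size 4, align 4) → ends 28; n_entries at 28 (size 1, align 1) → ends 29; tail pad 3 to reach multiple of 8; total 32 bytes, alignment 8
window at 0 (size 32, align 8) → ends 32
seq at 32 (size 1, align 1) → ends 33
checksum at 33 (size 1, align 1) → ends 34
pad 2 to align 4 for length
length at 36 (size 4, align 4) → ends 40
flags at 40 (size 1, align 1) → ends 41
ack at 41 (size 8, align 1) → ends 49
pad 7 to align 8 for src
src at 56 (size 8, align 8) → ends 64
total 64 bytes, alignment 8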